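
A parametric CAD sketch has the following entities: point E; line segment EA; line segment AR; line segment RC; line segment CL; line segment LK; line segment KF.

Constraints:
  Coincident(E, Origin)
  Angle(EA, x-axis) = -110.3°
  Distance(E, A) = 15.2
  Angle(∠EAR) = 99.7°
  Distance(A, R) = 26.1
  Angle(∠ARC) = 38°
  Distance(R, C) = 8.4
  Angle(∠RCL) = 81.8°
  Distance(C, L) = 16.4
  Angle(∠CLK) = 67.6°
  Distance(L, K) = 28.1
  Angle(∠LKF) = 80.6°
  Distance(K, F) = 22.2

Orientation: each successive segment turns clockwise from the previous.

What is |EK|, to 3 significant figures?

50.1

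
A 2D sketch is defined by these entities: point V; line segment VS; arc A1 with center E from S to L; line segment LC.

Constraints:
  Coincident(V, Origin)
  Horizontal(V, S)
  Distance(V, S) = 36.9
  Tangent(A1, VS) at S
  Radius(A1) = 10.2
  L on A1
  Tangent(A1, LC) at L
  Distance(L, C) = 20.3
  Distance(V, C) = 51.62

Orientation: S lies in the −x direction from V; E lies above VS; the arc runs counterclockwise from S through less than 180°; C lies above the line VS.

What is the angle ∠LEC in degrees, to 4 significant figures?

63.32°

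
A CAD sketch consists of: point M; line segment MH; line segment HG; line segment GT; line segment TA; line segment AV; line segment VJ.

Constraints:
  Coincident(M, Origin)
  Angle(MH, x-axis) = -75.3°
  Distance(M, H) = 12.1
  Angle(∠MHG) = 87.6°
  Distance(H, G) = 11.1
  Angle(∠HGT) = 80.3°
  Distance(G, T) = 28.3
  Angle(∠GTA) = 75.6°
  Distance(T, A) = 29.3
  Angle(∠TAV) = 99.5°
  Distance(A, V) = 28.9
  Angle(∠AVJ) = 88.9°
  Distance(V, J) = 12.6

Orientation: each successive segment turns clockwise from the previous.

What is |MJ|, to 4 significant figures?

20.77

M is at the origin; MH runs at -75.3° with length 12.1, so H = (3.070, -11.70). ∠MHG = 87.6° gives HG at -167.7° from the x-axis; with |HG| = 11.1, G = (-7.775, -14.07). ∠HGT = 80.3° gives GT at 92.60° from the x-axis; with |GT| = 28.3, T = (-9.059, 14.20). ∠GTA = 75.6° gives TA at -11.80° from the x-axis; with |TA| = 29.3, A = (19.62, 8.211). ∠TAV = 99.5° gives AV at -92.30° from the x-axis; with |AV| = 28.9, V = (18.46, -20.67). ∠AVJ = 88.9° gives VJ at 176.6° from the x-axis; with |VJ| = 12.6, J = (5.885, -19.92). Then |MJ| = |J − M| = 20.77.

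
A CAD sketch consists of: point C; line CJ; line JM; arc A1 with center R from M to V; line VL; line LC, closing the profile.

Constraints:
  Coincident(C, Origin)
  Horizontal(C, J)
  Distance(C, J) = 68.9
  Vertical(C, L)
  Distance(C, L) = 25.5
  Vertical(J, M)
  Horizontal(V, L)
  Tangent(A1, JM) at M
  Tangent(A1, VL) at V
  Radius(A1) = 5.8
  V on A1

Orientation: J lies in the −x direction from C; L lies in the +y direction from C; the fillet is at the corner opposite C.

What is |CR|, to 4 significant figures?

66.10

C is at the origin; CJ is horizontal with |CJ| = 68.9 and J on the −x side, so J = (-68.90, 0.000). C and L share the same x with |CL| = 25.5 and L on the +y side, so L = (0.000, 25.50). The virtual corner opposite C is at (-68.90, 25.50). A1 meets JM tangentially, so RM is at right angles to JM and since A1 is tangent to VL there, RV ⟂ VL, with radius 5.8, so the center R sits 5.8 in from both sides at R = (-63.10, 19.70). Then |CR| = |R − C| = 66.10.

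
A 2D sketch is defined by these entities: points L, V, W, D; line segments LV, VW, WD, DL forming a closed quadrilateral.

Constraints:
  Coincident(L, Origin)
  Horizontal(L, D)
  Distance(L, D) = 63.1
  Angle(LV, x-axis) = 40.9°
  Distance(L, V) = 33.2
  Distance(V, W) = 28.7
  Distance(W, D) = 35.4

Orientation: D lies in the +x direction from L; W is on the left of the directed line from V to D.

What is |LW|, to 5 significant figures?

61.227

Checks: |VW| = 28.70 ✓; |WD| = 35.40 ✓.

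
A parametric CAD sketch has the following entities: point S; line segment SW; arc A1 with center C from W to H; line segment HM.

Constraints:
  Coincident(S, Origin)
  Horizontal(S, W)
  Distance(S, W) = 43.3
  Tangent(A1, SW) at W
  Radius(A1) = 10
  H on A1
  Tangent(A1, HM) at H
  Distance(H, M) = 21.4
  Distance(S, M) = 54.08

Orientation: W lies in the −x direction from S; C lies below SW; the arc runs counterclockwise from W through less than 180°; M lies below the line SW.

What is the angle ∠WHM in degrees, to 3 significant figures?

121°

S is at the origin; SW is horizontal with |SW| = 43.3 and W on the −x side, so W = (-43.3, 0.00). The tangent condition forces CW to be normal to SW, so C = W + (0, -10) = (-43.3, -10.0). Since CH ⟂ HM (tangency), |CM| = √(10.0² + 21.4²) = 23.6 regardless of where H sits on A1. So M lies on both circle(S, 54.08) and circle(C, 23.6); the below-SW intersection is M = (-42.4, -33.6). H is the foot of the tangent from M: H = (-52.2, -14.6).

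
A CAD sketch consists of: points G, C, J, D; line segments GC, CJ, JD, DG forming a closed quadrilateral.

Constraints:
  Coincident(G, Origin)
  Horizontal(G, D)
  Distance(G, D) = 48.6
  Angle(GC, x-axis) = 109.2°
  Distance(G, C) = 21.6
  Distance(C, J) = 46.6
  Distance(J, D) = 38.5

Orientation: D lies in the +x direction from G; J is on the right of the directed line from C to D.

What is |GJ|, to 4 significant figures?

25.64

G is at the origin; GD is horizontal with |GD| = 48.6 and D in +x, so D = (48.6, 0). GC runs at 109.2° with |GC| = 21.6, so C = (-7.104, 20.40). J is determined by |CJ| = 46.6 and |JD| = 38.5 together: it lies at the intersection of circle(C, 46.6) and circle(D, 38.5). With |CD| = 59.32, the foot of the radical line on CD is 35.47 from C and the perpendicular offset is √(46.6² − 35.47²) = 30.22. Taking the right-of-CD solution: J = (15.81, -20.18).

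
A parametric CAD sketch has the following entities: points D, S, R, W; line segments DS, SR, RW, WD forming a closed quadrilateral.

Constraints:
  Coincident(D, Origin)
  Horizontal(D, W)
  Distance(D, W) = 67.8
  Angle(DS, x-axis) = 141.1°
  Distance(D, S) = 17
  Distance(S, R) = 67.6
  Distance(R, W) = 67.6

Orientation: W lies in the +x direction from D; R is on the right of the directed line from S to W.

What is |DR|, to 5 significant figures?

52.144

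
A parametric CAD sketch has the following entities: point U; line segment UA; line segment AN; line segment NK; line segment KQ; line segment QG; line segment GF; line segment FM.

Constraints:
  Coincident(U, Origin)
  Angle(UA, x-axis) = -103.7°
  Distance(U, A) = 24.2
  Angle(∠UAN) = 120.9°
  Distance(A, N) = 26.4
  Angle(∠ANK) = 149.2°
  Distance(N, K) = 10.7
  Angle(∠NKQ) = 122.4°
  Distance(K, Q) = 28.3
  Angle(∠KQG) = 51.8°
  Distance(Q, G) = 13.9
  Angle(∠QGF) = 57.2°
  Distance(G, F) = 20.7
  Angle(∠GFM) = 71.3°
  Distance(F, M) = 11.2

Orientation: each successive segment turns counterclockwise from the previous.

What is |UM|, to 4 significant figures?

58.04

U is at the origin; UA runs at -103.7° with length 24.2, so A = (-5.731, -23.51). ∠UAN = 120.9° gives AN at -44.60° from the x-axis; with |AN| = 26.4, N = (13.07, -42.05). ∠ANK = 149.2° gives NK at -13.80° from the x-axis; with |NK| = 10.7, K = (23.46, -44.60). ∠NKQ = 122.4° gives KQ at 43.80° from the x-axis; with |KQ| = 28.3, Q = (43.88, -25.01). ∠KQG = 51.8° gives QG at 172.0° from the x-axis; with |QG| = 13.9, G = (30.12, -23.08). ∠QGF = 57.2° gives GF at -65.20° from the x-axis; with |GF| = 20.7, F = (38.80, -41.87). ∠GFM = 71.3° gives FM at 43.50° from the x-axis; with |FM| = 11.2, M = (46.93, -34.16). Then |UM| = |M − U| = 58.04.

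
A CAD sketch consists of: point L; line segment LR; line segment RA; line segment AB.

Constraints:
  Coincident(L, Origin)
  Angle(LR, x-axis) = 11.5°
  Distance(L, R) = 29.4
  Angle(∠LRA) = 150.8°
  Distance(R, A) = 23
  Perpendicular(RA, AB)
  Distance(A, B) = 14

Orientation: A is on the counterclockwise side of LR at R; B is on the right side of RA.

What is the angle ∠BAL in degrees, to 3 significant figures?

106°

L is at the origin; LR runs at 11.5° with length 29.4, so R = 29.4·(cos 11.5°, sin 11.5°) = (28.8, 5.86). ∠LRA = 150.8°, so RA runs at 11.5° + (180° − 150.8°) = 40.7° from the x-axis; with |RA| = 23.0, A = R + 23.0·(cos 40.7°, sin 40.7°) = (46.2, 20.9). RA is perpendicular to AB; with |AB| = 14.0 on the right of RA, B = A + 14.0·(0.652, -0.758) = (55.4, 10.2). Then cos ∠BAL = AB·AL / (|AB||AL|), giving 106°.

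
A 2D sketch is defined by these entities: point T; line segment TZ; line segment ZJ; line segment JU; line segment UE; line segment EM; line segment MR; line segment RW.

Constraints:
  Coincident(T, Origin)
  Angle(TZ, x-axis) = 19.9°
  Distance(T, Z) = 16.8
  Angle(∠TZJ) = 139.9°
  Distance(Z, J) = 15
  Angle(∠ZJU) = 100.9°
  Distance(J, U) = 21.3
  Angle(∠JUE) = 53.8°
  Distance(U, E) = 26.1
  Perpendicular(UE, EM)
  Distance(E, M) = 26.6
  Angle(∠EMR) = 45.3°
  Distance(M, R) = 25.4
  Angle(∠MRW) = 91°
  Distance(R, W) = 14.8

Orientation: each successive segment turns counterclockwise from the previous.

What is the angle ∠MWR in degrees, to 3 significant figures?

59.0°

T is at the origin; TZ runs at 19.9° with length 16.8, so Z = (15.8, 5.72). ∠TZJ = 139.9° gives ZJ at 60.0° from the x-axis; with |ZJ| = 15.0, J = (23.3, 18.7). ∠ZJU = 100.9° gives JU at 139° from the x-axis; with |JU| = 21.3, U = (7.20, 32.7). ∠JUE = 53.8° gives UE at -94.7° from the x-axis; with |UE| = 26.1, E = (5.06, 6.64). UE ⟂ EM, so EM runs at -4.70°; with |EM| = 26.6, M = (31.6, 4.46). ∠EMR = 45.3° gives MR at 130° from the x-axis; with |MR| = 25.4, R = (15.2, 23.9). ∠MRW = 91.0° gives RW at -141° from the x-axis; with |RW| = 14.8, W = (3.74, 14.6). Then cos ∠MWR = WM·WR / (|WM||WR|), giving 59.0°.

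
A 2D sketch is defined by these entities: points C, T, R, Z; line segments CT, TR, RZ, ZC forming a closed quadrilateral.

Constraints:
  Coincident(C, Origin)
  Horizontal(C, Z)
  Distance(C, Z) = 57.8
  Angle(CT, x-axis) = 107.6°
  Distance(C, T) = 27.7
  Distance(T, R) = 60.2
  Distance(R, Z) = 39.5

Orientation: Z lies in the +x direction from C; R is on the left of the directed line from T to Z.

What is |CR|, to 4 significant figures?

63.72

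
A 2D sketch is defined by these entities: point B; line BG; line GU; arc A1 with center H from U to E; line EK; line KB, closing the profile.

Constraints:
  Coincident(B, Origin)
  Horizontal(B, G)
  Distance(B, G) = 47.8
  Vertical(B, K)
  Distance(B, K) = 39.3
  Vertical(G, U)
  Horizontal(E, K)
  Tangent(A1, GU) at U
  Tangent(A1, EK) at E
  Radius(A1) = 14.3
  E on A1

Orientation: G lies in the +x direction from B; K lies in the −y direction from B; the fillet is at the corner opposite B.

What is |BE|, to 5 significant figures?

51.640

B is at the origin; B and G share the same y with |BG| = 47.8 and G on the +x side, so G = (47.800, 0.0000). B and K share the same x with |BK| = 39.3 and K on the −y side, so K = (0.0000, -39.300). The virtual corner opposite B is at (47.800, -39.300). A1 meets GU tangentially, so HU is at right angles to GU and since A1 is tangent to EK there, HE ⟂ EK, with radius 14.3, so the center H sits 14.3 in from both sides at H = (33.500, -25.000). That places the tangent points at U = (47.800, -25.000) on GU and E = (33.500, -39.300) on EK. Then |BE| = |E − B| = 51.640.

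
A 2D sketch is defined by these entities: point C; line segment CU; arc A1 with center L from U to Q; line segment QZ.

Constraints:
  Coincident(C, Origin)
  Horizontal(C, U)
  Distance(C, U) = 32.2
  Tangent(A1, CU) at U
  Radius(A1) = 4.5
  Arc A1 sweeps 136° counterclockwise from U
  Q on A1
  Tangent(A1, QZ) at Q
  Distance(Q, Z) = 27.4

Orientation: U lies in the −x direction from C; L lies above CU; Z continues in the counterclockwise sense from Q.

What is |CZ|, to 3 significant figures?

55.6

On A1, U sits at bearing -90° from L; a 136° counterclockwise sweep puts Q at bearing 46°, so Q = L + 4.5·(cos 46°, sin 46°) = (-29.1, 7.74). Since A1 is tangent to QZ there, LQ ⟂ QZ, so QZ runs along (−sin 46°, cos 46°); with |QZ| = 27.4, Z = (-48.8, 26.8). Then |CZ| = |Z − C| = 55.6.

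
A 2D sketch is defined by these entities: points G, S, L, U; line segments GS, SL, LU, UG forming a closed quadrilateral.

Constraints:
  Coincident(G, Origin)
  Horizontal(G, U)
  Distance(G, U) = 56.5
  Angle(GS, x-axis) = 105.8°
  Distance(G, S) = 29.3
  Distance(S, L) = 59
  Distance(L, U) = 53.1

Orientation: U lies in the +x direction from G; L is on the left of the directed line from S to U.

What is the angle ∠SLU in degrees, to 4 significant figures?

77.57°

Checks: |SL| = 59.00 ✓; |LU| = 53.10 ✓.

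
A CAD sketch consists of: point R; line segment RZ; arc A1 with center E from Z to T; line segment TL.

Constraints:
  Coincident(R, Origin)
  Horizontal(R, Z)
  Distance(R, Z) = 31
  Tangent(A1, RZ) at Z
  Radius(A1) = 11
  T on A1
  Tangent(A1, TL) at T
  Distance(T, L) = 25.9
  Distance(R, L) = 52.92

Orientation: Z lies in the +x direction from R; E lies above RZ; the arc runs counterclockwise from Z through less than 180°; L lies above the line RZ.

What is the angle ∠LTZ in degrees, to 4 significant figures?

128.7°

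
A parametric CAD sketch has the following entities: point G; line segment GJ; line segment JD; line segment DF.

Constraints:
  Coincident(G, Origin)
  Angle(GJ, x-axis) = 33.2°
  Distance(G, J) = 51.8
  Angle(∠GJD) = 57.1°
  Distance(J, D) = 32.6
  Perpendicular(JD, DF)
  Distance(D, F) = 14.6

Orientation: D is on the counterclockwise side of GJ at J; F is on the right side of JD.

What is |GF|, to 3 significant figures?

58.3

G is at the origin; GJ runs at 33.2° with length 51.8, so J = 51.8·(cos 33.2°, sin 33.2°) = (43.3, 28.4). ∠GJD = 57.1°, so JD runs at 33.2° + (180° − 57.1°) = 156° from the x-axis; with |JD| = 32.6, D = J + 32.6·(cos 156°, sin 156°) = (13.5, 41.6). JD is perpendicular to DF; with |DF| = 14.6 on the right of JD, F = D + 14.6·(0.405, 0.914) = (19.5, 54.9). Then |GF| = |F − G| = 58.3.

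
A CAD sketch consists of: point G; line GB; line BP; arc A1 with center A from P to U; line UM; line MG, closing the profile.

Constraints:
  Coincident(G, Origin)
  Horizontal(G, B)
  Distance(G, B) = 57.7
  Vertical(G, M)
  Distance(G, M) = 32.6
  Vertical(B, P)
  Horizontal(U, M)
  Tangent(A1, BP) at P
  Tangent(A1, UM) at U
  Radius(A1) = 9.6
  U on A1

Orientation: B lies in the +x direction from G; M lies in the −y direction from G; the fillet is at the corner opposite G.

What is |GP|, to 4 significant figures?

62.12

The virtual corner opposite G is at (57.70, -32.60). Tangency of A1 to BP means the radius AP is perpendicular to BP and tangency of A1 to UM means the radius AU is perpendicular to UM, with radius 9.6, so the center A sits 9.6 in from both sides at A = (48.10, -23.00). That places the tangent points at P = (57.70, -23.00) on BP and U = (48.10, -32.60) on UM. Then |GP| = |P − G| = 62.12.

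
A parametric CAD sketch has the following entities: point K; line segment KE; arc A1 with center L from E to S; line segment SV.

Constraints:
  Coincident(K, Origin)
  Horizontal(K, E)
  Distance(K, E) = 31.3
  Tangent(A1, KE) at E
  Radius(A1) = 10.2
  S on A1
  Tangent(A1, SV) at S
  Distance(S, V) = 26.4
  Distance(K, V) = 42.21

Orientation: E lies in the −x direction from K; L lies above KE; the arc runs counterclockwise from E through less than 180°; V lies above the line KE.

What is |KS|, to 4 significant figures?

23.43

Checks: |LS| = 10.20 ✓; ∠(LS, SV) = 90.00° ✓; |SV| = 26.40 ✓; |KV| = 42.21 ✓.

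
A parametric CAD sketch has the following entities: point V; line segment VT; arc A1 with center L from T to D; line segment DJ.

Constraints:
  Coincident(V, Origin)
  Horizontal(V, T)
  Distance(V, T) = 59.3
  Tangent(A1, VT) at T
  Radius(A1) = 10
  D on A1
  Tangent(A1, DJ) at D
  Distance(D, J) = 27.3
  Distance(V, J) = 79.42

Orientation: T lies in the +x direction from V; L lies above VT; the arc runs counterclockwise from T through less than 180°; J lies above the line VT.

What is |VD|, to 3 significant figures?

70.0

V is at the origin; VT is horizontal with |VT| = 59.3 and T on the +x side, so T = (59.3, 0.00). Since A1 is tangent to VT there, LT ⟂ VT, so L = T + (0, 10) = (59.3, 10.0). Since LD ⟂ DJ (tangency), |LJ| = √(10.0² + 27.3²) = 29.1 regardless of where D sits on A1. So J lies on both circle(V, 79.42) and circle(L, 29.1); the above-VT intersection is J = (70.3, 36.9). D is the foot of the tangent from J: D = (69.3, 9.62).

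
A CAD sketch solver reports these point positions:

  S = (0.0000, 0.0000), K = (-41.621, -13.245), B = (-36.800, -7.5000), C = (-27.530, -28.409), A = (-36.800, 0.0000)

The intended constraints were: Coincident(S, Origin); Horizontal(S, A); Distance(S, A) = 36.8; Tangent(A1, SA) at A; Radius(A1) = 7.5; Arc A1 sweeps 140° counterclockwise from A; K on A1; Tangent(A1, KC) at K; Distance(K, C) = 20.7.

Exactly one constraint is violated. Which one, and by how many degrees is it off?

Tangent(A1, KC) at K — off by 7.10°.

S = (0.00, 0.00) ✓; S.y = 0.00, A.y = 0.00 ✓; |SA| = 36.80 ✓; ∠(BA, AS) = 90.00° ✓; |BA| = 7.500 ✓; bearing(B→K) − bearing(B→A) = 140.0° ✓; |BK| = 7.500 ✓; ∠(BK, KC) = 97.10° ✗; |KC| = 20.70 ✓.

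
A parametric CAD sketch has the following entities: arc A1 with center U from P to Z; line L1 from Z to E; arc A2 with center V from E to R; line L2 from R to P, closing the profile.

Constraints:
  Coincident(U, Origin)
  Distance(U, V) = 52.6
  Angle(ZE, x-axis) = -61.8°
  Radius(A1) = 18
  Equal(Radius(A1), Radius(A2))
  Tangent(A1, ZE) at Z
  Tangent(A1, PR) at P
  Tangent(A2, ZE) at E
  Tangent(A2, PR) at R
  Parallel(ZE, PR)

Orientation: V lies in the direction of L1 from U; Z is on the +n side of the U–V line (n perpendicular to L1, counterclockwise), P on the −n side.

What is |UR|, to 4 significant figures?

55.59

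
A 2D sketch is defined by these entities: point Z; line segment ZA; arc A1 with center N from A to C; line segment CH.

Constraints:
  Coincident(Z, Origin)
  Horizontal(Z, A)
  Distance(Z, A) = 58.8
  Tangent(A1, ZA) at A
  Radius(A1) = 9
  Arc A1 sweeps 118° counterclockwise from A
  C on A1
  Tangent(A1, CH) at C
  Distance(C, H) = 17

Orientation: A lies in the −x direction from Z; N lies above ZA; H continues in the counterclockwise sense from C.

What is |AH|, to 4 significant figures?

28.24

Z is at the origin; ZA is horizontal with |ZA| = 58.8 and A on the −x side, so A = (-58.80, 0.000). Tangency of A1 to ZA means the radius NA is perpendicular to ZA, so N = A + (0, 9) = (-58.80, 9.000). On A1, A sits at bearing -90° from N; a 118° counterclockwise sweep puts C at bearing 28°, so C = N + 9.0·(cos 28°, sin 28°) = (-50.85, 13.23). A1 meets CH tangentially, so NC is at right angles to CH, so CH runs along (−sin 28°, cos 28°); with |CH| = 17.0, H = (-58.83, 28.24). Then |AH| = |H − A| = 28.24.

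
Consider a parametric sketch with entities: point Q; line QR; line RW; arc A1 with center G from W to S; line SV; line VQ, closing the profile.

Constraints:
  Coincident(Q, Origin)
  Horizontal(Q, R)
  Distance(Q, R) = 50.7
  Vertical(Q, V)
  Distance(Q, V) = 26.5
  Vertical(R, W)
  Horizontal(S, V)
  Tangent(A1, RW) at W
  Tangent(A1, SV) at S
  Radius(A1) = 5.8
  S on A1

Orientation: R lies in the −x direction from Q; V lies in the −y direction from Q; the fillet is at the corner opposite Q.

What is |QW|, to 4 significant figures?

54.76

The virtual corner opposite Q is at (-50.70, -26.50). Tangency of A1 to RW means the radius GW is perpendicular to RW and since A1 is tangent to SV there, GS ⟂ SV, with radius 5.8, so the center G sits 5.8 in from both sides at G = (-44.90, -20.70). That places the tangent points at W = (-50.70, -20.70) on RW and S = (-44.90, -26.50) on SV. Then |QW| = |W − Q| = 54.76.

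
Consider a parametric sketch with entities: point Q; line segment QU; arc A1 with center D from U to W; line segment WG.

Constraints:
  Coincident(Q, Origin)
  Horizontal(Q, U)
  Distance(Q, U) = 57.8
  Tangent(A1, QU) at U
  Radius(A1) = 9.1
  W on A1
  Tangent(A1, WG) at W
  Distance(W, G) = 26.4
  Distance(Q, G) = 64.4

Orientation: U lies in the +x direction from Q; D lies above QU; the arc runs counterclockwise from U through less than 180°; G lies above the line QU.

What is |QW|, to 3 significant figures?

67.1

Checks: |DW| = 9.100 ✓; ∠(DW, WG) = 90.00° ✓; |WG| = 26.40 ✓; |QG| = 64.40 ✓.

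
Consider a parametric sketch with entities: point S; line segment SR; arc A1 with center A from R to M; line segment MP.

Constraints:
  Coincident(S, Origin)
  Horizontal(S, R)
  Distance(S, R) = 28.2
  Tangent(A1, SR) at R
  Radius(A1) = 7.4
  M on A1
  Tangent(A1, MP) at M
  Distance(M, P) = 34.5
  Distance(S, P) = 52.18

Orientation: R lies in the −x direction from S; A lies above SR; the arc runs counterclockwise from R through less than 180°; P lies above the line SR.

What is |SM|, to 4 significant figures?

23.03

Checks: |AM| = 7.400 ✓; ∠(AM, MP) = 90.00° ✓; |MP| = 34.50 ✓; |SP| = 52.18 ✓.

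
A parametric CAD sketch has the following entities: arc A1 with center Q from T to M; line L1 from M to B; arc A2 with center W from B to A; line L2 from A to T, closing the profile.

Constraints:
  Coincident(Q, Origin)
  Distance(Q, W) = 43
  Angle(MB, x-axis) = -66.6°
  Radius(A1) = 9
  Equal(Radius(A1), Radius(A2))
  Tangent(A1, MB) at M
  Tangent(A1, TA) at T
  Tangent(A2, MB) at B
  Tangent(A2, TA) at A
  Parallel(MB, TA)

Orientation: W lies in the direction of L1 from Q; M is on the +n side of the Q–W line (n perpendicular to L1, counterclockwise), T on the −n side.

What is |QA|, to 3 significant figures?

43.9

Tangency of A1 to both parallel lines with radius 9.0 puts M and T at Q ± 9.0·n: M = (8.26, 3.57), T = (-8.26, -3.57). Equal radii place B and A the same way about W: B = W + 9.0·n = (25.3, -35.9), A = W − 9.0·n = (8.82, -43.0). Then |QA| = |A − Q| = 43.9.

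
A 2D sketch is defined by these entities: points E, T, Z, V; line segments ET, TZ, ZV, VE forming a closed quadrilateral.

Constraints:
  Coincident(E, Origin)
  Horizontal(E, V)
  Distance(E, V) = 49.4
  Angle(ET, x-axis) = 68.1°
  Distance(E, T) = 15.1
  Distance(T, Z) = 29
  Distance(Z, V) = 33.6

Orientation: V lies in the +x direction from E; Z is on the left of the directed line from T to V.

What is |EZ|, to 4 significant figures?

41.83

Checks: |TZ| = 29.00 ✓; |ZV| = 33.60 ✓.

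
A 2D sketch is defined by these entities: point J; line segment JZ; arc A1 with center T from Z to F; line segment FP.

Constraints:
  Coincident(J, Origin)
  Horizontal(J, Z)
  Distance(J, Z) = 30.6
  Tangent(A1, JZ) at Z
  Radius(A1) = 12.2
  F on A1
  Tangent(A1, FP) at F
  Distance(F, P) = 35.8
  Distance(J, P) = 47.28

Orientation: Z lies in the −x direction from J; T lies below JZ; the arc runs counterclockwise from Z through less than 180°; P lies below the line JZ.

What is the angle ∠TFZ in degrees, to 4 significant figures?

21.49°

J is at the origin; J and Z share the same y with |JZ| = 30.6 and Z on the −x side, so Z = (-30.60, 0.000). The tangent condition forces TZ to be normal to JZ, so T = Z + (0, -12.2) = (-30.60, -12.20). Since TF ⟂ FP (tangency), |TP| = √(12.2² + 35.8²) = 37.82 regardless of where F sits on A1. So P lies on both circle(J, 47.28) and circle(T, 37.82); the below-JZ intersection is P = (-12.73, -45.53). F is the foot of the tangent from P: F = (-38.92, -21.12).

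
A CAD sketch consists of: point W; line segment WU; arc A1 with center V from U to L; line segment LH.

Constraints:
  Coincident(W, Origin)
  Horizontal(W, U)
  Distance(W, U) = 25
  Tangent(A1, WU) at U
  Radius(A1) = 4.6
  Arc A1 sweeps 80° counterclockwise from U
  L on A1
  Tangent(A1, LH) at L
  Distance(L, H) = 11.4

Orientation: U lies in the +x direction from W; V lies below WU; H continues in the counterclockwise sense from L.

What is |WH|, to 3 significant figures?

23.8

On A1, U sits at bearing 90° from V; an 80° counterclockwise sweep puts L at bearing 170°, so L = V + 4.6·(cos 170°, sin 170°) = (20.5, -3.80). A1 meets LH tangentially, so VL is at right angles to LH, so LH runs along (−sin 170°, cos 170°); with |LH| = 11.4, H = (18.5, -15.0). Then |WH| = |H − W| = 23.8.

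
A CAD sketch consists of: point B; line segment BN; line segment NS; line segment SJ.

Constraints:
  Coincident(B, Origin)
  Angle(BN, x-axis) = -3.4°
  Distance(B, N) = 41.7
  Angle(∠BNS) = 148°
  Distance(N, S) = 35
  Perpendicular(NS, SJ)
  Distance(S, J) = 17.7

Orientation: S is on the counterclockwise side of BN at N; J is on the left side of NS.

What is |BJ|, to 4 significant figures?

70.50

B is at the origin; BN runs at -3.4° with length 41.7, so N = 41.7·(cos -3.4°, sin -3.4°) = (41.63, -2.473). ∠BNS = 148.0°, so NS runs at -3.4° + (180° − 148.0°) = 28.60° from the x-axis; with |NS| = 35.0, S = N + 35.0·(cos 28.60°, sin 28.60°) = (72.36, 14.28). NS ⟂ SJ; with |SJ| = 17.7 on the left of NS, J = S + 17.7·(-0.4787, 0.8780) = (63.88, 29.82). Then |BJ| = |J − B| = 70.50.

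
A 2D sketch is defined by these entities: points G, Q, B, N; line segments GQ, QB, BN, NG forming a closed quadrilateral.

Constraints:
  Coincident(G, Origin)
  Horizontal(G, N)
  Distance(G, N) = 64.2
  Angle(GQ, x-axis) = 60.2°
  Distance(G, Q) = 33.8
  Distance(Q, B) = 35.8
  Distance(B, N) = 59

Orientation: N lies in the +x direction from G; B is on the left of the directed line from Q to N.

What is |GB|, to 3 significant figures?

69.0

Checks: |QB| = 35.80 ✓; |BN| = 59.00 ✓.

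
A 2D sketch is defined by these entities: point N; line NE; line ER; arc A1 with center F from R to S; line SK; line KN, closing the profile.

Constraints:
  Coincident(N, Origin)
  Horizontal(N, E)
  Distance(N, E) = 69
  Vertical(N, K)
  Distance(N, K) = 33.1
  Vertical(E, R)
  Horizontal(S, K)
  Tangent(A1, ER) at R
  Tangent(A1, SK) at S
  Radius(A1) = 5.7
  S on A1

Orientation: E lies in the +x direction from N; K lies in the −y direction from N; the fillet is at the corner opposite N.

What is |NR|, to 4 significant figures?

74.24

N is at the origin; N and E share the same y with |NE| = 69.0 and E on the +x side, so E = (69.00, 0.000). N and K share the same x with |NK| = 33.1 and K on the −y side, so K = (0.000, -33.10). The virtual corner opposite N is at (69.00, -33.10). The tangent condition forces FR to be normal to ER and A1 meets SK tangentially, so FS is at right angles to SK, with radius 5.7, so the center F sits 5.7 in from both sides at F = (63.30, -27.40). That places the tangent points at R = (69.00, -27.40) on ER and S = (63.30, -33.10) on SK. Then |NR| = |R − N| = 74.24.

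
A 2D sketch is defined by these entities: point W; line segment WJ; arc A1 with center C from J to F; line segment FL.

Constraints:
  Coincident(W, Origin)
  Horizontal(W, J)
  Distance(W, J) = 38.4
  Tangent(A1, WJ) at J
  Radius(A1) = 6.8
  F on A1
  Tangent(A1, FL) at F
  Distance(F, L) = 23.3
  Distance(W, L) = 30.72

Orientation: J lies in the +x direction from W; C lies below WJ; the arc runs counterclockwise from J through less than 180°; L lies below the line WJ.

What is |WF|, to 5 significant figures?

32.779

W is at the origin; W and J share the same y with |WJ| = 38.4 and J on the +x side, so J = (38.400, 0.0000). Since A1 is tangent to WJ there, CJ ⟂ WJ, so C = J + (0, -6.8) = (38.400, -6.8000). Since CF ⟂ FL (tangency), |CL| = √(6.8² + 23.3²) = 24.272 regardless of where F sits on A1. So L lies on both circle(W, 30.72) and circle(C, 24.272); the below-WJ intersection is L = (20.343, -23.019). F is the foot of the tangent from L: F = (32.621, -3.2167).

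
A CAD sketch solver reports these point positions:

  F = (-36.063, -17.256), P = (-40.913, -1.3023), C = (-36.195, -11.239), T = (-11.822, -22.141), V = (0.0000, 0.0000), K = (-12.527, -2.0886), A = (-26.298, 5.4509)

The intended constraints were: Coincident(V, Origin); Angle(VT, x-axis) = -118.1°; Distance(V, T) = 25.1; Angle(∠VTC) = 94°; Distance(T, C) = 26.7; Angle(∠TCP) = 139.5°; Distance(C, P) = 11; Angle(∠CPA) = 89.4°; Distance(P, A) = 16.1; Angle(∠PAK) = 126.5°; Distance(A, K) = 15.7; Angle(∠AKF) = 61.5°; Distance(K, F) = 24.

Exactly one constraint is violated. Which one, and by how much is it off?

Distance(K, F) = 24 — off by 4.00.

V = (0.00, 0.00) ✓; VT at -118.1° ✓; |VT| = 25.10 ✓; ∠VTC = 94.00° ✓; |TC| = 26.70 ✓; ∠TCP = 139.5° ✓; |CP| = 11.00 ✓; ∠CPA = 89.40° ✓; |PA| = 16.10 ✓; ∠PAK = 126.5° ✓; |AK| = 15.70 ✓; ∠AKF = 61.50° ✓; |KF| = 28.00 ✗.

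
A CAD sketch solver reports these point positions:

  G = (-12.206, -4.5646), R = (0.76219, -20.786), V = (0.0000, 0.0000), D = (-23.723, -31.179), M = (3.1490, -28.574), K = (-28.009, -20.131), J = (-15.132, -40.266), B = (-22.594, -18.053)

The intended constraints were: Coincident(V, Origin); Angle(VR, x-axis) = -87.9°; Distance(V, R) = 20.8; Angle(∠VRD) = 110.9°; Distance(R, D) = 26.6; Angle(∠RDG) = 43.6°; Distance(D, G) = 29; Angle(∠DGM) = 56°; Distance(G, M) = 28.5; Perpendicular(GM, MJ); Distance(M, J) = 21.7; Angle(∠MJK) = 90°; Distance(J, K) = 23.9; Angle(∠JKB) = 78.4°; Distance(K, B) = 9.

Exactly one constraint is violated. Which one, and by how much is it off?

Distance(K, B) = 9 — off by 3.20.

V = (0.00, 0.00) ✓; VR at -87.90° ✓; |VR| = 20.80 ✓; ∠VRD = 110.9° ✓; |RD| = 26.60 ✓; ∠RDG = 43.60° ✓; |DG| = 29.00 ✓; ∠DGM = 56.00° ✓; |GM| = 28.50 ✓; ∠(GM, MJ) = 90.00° ✓; |MJ| = 21.70 ✓; ∠MJK = 90.00° ✓; |JK| = 23.90 ✓; ∠JKB = 78.39° ✓; |KB| = 5.800 ✗.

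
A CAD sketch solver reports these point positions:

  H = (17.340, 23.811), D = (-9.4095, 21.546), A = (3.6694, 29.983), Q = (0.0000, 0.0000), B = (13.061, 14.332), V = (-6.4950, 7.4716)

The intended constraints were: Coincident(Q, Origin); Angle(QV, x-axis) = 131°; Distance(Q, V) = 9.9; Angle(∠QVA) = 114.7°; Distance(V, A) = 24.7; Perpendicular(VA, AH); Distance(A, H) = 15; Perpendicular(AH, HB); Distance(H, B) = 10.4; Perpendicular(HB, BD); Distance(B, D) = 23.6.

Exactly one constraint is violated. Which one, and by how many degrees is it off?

Perpendicular(HB, BD) — off by 6.50°.

Q = (0.00, 0.00) ✓; QV at 131.0° ✓; |QV| = 9.900 ✓; ∠QVA = 114.7° ✓; |VA| = 24.70 ✓; ∠(VA, AH) = 90.00° ✓; |AH| = 15.00 ✓; ∠(AH, HB) = 90.00° ✓; |HB| = 10.40 ✓; ∠(HB, BD) = 83.50° ✗; |BD| = 23.60 ✓.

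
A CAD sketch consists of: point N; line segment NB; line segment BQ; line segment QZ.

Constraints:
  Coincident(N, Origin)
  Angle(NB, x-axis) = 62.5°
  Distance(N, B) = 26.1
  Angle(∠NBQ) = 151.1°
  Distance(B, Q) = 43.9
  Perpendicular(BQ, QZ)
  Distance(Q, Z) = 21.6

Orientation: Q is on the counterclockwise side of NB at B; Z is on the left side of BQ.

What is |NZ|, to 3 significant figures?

67.4

N is at the origin; NB runs at 62.5° with length 26.1, so B = 26.1·(cos 62.5°, sin 62.5°) = (12.1, 23.2). ∠NBQ = 151.1°, so BQ runs at 62.5° + (180° − 151.1°) = 91.4° from the x-axis; with |BQ| = 43.9, Q = B + 43.9·(cos 91.4°, sin 91.4°) = (11.0, 67.0). BQ is perpendicular to QZ; with |QZ| = 21.6 on the left of BQ, Z = Q + 21.6·(-1.00, -0.0244) = (-10.6, 66.5). Then |NZ| = |Z − N| = 67.4.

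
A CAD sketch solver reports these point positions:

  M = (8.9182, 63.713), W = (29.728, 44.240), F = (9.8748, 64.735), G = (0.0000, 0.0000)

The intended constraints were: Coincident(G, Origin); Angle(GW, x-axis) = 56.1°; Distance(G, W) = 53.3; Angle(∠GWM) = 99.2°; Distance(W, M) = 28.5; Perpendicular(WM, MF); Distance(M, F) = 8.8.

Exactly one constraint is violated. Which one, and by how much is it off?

Distance(M, F) = 8.8 — off by 7.40.

G = (0.00, 0.00) ✓; GW at 56.10° ✓; |GW| = 53.30 ✓; ∠GWM = 99.20° ✓; |WM| = 28.50 ✓; ∠(WM, MF) = 90.01° ✓; |MF| = 1.400 ✗.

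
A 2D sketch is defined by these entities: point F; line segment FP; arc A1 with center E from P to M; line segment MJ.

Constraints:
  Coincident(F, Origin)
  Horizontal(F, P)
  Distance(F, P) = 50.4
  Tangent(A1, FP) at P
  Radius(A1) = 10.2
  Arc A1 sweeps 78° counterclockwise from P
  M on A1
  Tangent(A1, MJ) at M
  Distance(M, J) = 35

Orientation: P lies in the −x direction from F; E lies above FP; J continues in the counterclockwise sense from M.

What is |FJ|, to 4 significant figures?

53.75

F is at the origin; FP is horizontal with |FP| = 50.4 and P on the −x side, so P = (-50.40, 0.000). Tangency of A1 to FP means the radius EP is perpendicular to FP, so E = P + (0, 10.2) = (-50.40, 10.20). On A1, P sits at bearing -90° from E; a 78° counterclockwise sweep puts M at bearing -12°, so M = E + 10.2·(cos -12°, sin -12°) = (-40.42, 8.079). A1 meets MJ tangentially, so EM is at right angles to MJ, so MJ runs along (−sin -12°, cos -12°); with |MJ| = 35.0, J = (-33.15, 42.31). Then |FJ| = |J − F| = 53.75.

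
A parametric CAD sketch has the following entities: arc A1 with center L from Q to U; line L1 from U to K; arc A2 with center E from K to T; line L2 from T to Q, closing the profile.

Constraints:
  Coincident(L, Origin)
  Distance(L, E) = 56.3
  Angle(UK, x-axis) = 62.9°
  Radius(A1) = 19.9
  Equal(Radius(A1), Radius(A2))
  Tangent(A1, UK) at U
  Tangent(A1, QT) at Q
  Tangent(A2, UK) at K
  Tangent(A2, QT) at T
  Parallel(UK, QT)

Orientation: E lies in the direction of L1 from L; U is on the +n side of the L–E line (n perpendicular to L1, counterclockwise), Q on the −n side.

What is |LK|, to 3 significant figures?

59.7

The slot axis is L1's direction at 62.9°, so u = (cos 62.9°, sin 62.9°) = (0.456, 0.890) and n = (−sin 62.9°, cos 62.9°) = (-0.890, 0.456). L is at the origin and E lies 56.3 along u from L, so E = 56.3·u = (25.6, 50.1). Tangency of A1 to both parallel lines with radius 19.9 puts U and Q at L ± 19.9·n: U = (-17.7, 9.07), Q = (17.7, -9.07). Equal radii place K and T the same way about E: K = E + 19.9·n = (7.93, 59.2), T = E − 19.9·n = (43.4, 41.1). Then |LK| = |K − L| = 59.7.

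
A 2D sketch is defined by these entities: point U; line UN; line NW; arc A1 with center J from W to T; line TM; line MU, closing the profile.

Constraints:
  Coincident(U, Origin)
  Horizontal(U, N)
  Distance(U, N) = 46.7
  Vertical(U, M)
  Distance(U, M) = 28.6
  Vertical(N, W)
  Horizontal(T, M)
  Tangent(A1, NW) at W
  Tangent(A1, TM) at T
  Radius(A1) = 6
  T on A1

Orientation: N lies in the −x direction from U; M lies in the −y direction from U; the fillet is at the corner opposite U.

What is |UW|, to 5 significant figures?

51.881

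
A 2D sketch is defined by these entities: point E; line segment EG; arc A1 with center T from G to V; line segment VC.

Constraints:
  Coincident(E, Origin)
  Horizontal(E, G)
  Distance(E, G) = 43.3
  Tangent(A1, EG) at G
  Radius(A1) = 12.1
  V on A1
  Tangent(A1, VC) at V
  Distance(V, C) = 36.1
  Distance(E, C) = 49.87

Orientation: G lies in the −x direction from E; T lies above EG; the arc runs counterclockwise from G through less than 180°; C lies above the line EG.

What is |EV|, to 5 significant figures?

32.867

Checks: E = (0.00, 0.00) ✓; |TV| = 12.10 ✓; ∠(TV, VC) = 90.00° ✓; |VC| = 36.10 ✓; |EC| = 49.87 ✓.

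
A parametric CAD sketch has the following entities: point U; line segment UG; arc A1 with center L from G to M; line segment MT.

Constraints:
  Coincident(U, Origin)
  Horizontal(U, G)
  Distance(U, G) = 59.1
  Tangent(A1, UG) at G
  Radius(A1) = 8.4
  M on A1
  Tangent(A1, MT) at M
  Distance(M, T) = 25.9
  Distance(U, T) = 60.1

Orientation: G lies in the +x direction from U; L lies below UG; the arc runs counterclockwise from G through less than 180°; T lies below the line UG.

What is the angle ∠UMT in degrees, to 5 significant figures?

96.590°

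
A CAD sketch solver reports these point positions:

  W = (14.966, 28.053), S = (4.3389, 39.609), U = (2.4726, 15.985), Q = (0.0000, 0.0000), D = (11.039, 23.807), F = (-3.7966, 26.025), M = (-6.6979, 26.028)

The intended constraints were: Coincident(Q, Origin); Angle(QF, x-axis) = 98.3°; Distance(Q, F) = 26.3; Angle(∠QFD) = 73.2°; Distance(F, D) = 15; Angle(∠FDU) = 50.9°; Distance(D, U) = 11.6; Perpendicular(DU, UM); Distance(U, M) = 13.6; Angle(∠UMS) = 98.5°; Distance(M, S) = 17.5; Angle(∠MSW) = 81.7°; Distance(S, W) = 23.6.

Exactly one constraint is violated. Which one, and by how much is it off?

Distance(S, W) = 23.6 — off by 7.90.

Q = (0.00, 0.00) ✓; QF at 98.30° ✓; |QF| = 26.30 ✓; ∠QFD = 73.20° ✓; |FD| = 15.00 ✓; ∠FDU = 50.90° ✓; |DU| = 11.60 ✓; ∠(DU, UM) = 90.00° ✓; |UM| = 13.60 ✓; ∠UMS = 98.50° ✓; |MS| = 17.50 ✓; ∠MSW = 81.70° ✓; |SW| = 15.70 ✗.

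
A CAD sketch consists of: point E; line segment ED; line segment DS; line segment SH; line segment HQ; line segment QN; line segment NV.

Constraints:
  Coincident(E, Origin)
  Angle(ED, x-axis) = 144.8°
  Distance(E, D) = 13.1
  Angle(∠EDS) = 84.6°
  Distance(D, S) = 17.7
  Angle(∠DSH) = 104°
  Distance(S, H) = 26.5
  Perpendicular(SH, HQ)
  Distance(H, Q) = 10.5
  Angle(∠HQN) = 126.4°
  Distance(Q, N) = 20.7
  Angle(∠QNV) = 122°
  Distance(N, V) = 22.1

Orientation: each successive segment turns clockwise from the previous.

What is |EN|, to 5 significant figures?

3.8329

SH is perpendicular to HQ, so HQ runs at -116.60°; with |HQ| = 10.5, Q = (19.808, -0.26387). ∠HQN = 126.4° gives QN at -170.20° from the x-axis; with |QN| = 20.7, N = (-0.59022, -3.7872). Then |EN| = |N − E| = 3.8329.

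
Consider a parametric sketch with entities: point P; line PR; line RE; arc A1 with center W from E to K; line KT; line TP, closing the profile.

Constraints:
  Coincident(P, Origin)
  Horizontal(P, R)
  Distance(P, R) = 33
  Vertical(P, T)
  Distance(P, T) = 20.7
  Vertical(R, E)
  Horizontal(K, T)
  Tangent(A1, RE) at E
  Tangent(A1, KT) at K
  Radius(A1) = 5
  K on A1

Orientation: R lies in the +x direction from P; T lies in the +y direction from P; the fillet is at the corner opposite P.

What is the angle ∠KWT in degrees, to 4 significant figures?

79.88°

P is at the origin; P and R share the same y with |PR| = 33.0 and R on the +x side, so R = (33.00, 0.000). PT is vertical with |PT| = 20.7 and T on the +y side, so T = (0.000, 20.70). The virtual corner opposite P is at (33.00, 20.70). Since A1 is tangent to RE there, WE ⟂ RE and tangency of A1 to KT means the radius WK is perpendicular to KT, with radius 5.0, so the center W sits 5.0 in from both sides at W = (28.00, 15.70). That places the tangent points at E = (33.00, 15.70) on RE and K = (28.00, 20.70) on KT. Then cos ∠KWT = WK·WT / (|WK||WT|), giving 79.88°.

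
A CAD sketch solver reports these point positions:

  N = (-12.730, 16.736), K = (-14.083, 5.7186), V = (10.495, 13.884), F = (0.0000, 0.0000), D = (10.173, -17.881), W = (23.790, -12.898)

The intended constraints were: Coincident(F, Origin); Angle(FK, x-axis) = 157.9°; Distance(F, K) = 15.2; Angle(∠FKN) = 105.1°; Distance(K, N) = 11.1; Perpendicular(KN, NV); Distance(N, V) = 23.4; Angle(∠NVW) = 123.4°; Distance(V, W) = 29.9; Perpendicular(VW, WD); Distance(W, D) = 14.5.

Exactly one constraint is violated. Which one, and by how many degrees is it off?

Perpendicular(VW, WD) — off by 6.30°.

F = (0.00, 0.00) ✓; FK at 157.9° ✓; |FK| = 15.20 ✓; ∠FKN = 105.1° ✓; |KN| = 11.10 ✓; ∠(KN, NV) = 90.00° ✓; |NV| = 23.40 ✓; ∠NVW = 123.4° ✓; |VW| = 29.90 ✓; ∠(VW, WD) = 96.30° ✗; |WD| = 14.50 ✓.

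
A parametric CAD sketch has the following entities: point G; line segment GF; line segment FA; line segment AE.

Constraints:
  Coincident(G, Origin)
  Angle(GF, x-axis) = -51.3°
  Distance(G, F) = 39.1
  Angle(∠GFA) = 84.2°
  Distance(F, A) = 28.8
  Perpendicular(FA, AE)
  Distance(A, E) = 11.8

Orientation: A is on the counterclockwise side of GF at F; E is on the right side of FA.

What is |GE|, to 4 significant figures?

56.46

∠GFA = 84.2°, so FA runs at -51.3° + (180° − 84.2°) = 44.50° from the x-axis; with |FA| = 28.8, A = F + 28.8·(cos 44.50°, sin 44.50°) = (44.99, -10.33). The perpendicularity gives AE at right angles to FA; with |AE| = 11.8 on the right of FA, E = A + 11.8·(0.7009, -0.7133) = (53.26, -18.74). Then |GE| = |E − G| = 56.46.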